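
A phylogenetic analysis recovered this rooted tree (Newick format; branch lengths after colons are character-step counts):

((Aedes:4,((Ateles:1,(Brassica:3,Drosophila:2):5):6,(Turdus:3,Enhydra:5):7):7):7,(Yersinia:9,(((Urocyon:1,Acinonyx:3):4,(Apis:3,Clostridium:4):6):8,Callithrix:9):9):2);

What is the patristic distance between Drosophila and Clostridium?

56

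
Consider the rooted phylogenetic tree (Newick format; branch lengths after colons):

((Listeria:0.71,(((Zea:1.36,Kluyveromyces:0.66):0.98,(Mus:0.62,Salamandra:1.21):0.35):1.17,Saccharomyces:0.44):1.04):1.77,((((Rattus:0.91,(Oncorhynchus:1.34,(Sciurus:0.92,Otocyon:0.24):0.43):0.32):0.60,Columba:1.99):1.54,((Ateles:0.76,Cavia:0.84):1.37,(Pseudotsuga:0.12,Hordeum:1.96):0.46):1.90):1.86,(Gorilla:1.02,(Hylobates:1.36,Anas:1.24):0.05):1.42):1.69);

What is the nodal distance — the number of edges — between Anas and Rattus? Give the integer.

7

The MRCA of Anas and Rattus is the node subtending ((((Rattus,(Oncorhynchus,(Sciurus,Otocyon))),Columba),((Ateles,Cavia),(Pseudotsuga,Hordeum))),(Gorilla,(Hylobates,Anas))).
From Anas up to that node: 3 branches. From Rattus up to the same node: 4 branches. Total: 3 + 4 = 7.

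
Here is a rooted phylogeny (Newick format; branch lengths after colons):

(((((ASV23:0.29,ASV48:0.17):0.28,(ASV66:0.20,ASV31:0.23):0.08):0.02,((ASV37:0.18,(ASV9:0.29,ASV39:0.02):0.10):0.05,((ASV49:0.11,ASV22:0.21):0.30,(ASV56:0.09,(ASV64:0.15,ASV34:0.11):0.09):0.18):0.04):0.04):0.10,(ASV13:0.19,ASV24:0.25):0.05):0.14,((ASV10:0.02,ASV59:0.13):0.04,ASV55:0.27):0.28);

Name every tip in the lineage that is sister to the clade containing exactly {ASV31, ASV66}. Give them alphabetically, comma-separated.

ASV23, ASV48

The clade containing exactly {ASV31, ASV66} attaches to the tree at the node subtending ((ASV23,ASV48),(ASV66,ASV31)).
The other lineage descending from that same node — the sister group — is (ASV23,ASV48); its 2 tips in alphabetical order are the answer.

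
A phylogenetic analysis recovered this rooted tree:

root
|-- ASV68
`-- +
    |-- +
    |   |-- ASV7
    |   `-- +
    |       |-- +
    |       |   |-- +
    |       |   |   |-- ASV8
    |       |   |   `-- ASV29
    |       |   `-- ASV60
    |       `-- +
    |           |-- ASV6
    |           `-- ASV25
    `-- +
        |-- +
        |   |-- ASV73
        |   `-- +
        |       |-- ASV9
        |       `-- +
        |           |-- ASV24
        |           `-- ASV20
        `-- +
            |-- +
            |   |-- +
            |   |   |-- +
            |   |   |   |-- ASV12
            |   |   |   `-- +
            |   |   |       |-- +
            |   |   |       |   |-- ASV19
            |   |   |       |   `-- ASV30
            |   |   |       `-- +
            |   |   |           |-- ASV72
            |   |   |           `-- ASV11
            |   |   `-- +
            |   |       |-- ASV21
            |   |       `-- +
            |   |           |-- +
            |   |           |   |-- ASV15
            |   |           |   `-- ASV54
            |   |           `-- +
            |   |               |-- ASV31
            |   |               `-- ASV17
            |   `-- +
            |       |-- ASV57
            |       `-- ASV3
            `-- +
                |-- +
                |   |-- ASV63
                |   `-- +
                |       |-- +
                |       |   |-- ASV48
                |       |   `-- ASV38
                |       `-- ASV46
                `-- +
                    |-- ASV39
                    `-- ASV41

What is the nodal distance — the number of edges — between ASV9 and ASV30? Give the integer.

The MRCA of ASV9 and ASV30 is the node subtending ((ASV73,(ASV9,(ASV24,ASV20))),((((ASV12,((ASV19,ASV30),(ASV72,ASV11))),(ASV21,((ASV15,ASV54),(ASV31,ASV17)))),(ASV57,ASV3)),((ASV63,((ASV48,ASV38),ASV46)),(ASV39,ASV41)))).
From ASV9 up to that node: 3 branches. From ASV30 up to the same node: 7 branches. Total: 3 + 7 = 10.

10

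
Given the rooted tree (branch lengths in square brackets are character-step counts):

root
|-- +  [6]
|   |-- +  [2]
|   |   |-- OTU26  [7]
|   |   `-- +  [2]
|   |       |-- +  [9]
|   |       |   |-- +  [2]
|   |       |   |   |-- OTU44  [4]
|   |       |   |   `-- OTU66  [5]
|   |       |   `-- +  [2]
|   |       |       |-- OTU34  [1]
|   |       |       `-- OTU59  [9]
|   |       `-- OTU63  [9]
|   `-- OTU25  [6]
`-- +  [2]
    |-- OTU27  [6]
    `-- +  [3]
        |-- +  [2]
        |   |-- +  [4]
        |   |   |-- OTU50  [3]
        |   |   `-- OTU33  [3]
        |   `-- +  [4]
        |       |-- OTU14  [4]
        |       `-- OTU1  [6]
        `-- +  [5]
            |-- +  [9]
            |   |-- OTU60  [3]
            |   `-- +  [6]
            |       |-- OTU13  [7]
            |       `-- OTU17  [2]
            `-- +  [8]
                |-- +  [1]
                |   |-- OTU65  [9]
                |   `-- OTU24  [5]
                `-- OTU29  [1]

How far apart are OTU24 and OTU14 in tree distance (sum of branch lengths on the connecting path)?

The path runs OTU24 → … → MRCA → … → OTU14; the MRCA is the node subtending (((OTU50,OTU33),(OTU14,OTU1)),((OTU60,(OTU13,OTU17)),((OTU65,OTU24),OTU29))).
Branch lengths along that path: 5 + 1 + 8 + 5 + 2 + 4 + 4 = 29.

29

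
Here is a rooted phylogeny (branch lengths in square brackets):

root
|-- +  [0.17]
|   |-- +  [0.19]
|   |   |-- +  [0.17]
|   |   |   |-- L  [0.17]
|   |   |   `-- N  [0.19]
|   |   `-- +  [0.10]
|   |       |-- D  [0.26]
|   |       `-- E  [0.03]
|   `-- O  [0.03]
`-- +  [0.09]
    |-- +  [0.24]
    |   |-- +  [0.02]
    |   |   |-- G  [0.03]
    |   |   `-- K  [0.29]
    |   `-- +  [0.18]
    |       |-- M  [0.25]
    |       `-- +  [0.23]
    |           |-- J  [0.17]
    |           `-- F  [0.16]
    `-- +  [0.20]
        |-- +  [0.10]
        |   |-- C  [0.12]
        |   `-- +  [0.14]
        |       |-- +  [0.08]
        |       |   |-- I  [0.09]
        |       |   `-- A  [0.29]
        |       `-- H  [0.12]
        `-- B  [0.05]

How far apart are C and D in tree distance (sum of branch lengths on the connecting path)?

The path runs C → … → MRCA → … → D; the MRCA is the root of the tree.
Branch lengths along that path: 0.12 + 0.10 + 0.20 + 0.09 + 0.17 + 0.19 + 0.10 + 0.26 = 1.23.

1.23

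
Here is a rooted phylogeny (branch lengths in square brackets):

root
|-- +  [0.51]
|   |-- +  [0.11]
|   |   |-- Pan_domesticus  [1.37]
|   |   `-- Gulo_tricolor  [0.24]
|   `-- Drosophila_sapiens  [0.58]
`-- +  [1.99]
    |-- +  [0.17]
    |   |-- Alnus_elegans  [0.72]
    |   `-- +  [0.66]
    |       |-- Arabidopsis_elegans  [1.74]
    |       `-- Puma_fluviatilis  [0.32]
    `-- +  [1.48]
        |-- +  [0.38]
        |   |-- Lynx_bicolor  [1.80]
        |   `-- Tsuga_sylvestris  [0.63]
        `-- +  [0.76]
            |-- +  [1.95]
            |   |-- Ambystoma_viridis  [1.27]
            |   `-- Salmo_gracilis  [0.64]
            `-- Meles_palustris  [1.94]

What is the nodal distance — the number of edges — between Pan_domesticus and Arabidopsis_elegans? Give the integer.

The MRCA of Pan_domesticus and Arabidopsis_elegans is the root of the tree.
From Pan_domesticus up to that node: 3 branches. From Arabidopsis_elegans up to the same node: 4 branches. Total: 3 + 4 = 7.

7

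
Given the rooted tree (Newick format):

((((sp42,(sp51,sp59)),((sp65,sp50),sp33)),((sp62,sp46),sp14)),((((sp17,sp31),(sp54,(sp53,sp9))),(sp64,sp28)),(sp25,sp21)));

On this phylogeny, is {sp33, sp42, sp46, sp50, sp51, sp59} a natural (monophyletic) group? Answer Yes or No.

No

The MRCA of the listed taxa subtends (((sp42,(sp51,sp59)),((sp65,sp50),sp33)),((sp62,sp46),sp14)).
That clade also contains sp14, sp62, sp65, which are not in the proposed group, so the group is not monophyletic.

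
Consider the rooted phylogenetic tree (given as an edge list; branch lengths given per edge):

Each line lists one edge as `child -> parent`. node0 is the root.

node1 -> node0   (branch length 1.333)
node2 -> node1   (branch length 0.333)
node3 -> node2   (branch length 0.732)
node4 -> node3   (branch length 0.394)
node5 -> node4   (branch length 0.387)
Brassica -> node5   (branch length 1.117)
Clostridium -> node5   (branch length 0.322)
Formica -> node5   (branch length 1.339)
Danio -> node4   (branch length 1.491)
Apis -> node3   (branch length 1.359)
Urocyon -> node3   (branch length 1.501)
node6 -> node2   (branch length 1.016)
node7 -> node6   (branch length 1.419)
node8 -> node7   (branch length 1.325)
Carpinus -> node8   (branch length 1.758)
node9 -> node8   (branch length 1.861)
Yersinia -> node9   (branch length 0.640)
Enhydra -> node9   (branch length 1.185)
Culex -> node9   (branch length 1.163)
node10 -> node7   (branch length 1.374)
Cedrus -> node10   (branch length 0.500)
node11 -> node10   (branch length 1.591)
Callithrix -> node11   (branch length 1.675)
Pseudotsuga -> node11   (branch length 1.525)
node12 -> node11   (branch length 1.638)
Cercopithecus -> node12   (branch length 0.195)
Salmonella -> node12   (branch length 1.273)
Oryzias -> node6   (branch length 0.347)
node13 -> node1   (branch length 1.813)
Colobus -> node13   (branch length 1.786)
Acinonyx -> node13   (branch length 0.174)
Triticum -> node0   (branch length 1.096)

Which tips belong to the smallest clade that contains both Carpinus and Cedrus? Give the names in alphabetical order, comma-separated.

Callithrix, Carpinus, Cedrus, Cercopithecus, Culex, Enhydra, Pseudotsuga, Salmonella, Yersinia

Tracing Carpinus: it sits inside (Carpinus,(Yersinia,Enhydra,Culex)).
Tracing Cedrus: it sits inside (Cedrus,(Callithrix,Pseudotsuga,(Cercopithecus,Salmonella))).
The smallest clade enclosing both is ((Carpinus,(Yersinia,Enhydra,Culex)),(Cedrus,(Callithrix,Pseudotsuga,(Cercopithecus,Salmonella)))); the answer is its 9 terminal taxa in alphabetical order.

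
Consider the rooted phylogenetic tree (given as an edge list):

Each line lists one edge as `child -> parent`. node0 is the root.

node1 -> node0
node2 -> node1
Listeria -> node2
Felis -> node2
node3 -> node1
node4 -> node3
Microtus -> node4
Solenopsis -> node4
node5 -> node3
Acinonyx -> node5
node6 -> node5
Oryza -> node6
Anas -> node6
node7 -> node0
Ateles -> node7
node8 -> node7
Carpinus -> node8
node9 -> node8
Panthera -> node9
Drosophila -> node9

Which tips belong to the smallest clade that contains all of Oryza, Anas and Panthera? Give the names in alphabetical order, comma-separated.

Tracing Oryza: it sits inside (Oryza,Anas).
Tracing Anas: it sits inside (Oryza,Anas).
Tracing Panthera: it sits inside (Panthera,Drosophila).
The smallest clade enclosing all 3 is the whole tree (their MRCA is the root), so the answer is all 11 tips in alphabetical order.

Acinonyx, Anas, Ateles, Carpinus, Drosophila, Felis, Listeria, Microtus, Oryza, Panthera, Solenopsis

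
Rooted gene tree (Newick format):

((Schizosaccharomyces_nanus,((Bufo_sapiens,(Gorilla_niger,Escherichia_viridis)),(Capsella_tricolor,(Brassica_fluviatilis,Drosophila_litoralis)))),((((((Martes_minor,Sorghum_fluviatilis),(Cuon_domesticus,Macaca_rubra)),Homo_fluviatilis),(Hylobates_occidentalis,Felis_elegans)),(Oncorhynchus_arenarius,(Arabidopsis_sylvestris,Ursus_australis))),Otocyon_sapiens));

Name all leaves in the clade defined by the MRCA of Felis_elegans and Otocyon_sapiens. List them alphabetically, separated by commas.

Tracing Felis_elegans: it sits inside (Hylobates_occidentalis,Felis_elegans).
Tracing Otocyon_sapiens: it sits inside ((((((Martes_minor,Sorghum_fluviatilis),(Cuon_domesticus,Macaca_rubra)),Homo_fluviatilis),(Hylobates_occidentalis,Felis_elegans)),(Oncorhynchus_arenarius,(Arabidopsis_sylvestris,Ursus_australis))),Otocyon_sapiens).
The smallest clade enclosing both is ((((((Martes_minor,Sorghum_fluviatilis),(Cuon_domesticus,Macaca_rubra)),Homo_fluviatilis),(Hylobates_occidentalis,Felis_elegans)),(Oncorhynchus_arenarius,(Arabidopsis_sylvestris,Ursus_australis))),Otocyon_sapiens); the answer is its 11 terminal taxa in alphabetical order.

Arabidopsis_sylvestris, Cuon_domesticus, Felis_elegans, Homo_fluviatilis, Hylobates_occidentalis, Macaca_rubra, Martes_minor, Oncorhynchus_arenarius, Otocyon_sapiens, Sorghum_fluviatilis, Ursus_australis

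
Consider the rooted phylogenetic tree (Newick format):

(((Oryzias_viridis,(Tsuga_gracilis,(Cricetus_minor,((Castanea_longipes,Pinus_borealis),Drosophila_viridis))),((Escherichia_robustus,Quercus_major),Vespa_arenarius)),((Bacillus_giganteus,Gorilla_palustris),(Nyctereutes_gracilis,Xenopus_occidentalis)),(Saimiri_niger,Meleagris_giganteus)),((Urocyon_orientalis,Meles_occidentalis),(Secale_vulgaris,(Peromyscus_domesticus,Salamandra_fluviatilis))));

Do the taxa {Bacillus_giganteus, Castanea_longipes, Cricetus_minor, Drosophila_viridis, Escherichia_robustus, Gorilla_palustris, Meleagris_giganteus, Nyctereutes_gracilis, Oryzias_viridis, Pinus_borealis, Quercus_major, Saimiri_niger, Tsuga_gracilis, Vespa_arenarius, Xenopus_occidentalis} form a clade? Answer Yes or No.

Yes

The most recent common ancestor of these taxa subtends ((Oryzias_viridis,(Tsuga_gracilis,(Cricetus_minor,((Castanea_longipes,Pinus_borealis),Drosophila_viridis))),((Escherichia_robustus,Quercus_major),Vespa_arenarius)),((Bacillus_giganteus,Gorilla_palustris),(Nyctereutes_gracilis,Xenopus_occidentalis)),(Saimiri_niger,Meleagris_giganteus)).
That clade has exactly 15 tips — every listed taxon and nothing else — so the group is monophyletic.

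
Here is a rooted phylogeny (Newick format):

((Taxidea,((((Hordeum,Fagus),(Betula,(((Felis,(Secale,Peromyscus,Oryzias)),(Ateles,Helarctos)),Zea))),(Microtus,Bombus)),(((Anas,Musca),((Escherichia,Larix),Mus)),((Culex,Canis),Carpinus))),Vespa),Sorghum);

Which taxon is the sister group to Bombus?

Microtus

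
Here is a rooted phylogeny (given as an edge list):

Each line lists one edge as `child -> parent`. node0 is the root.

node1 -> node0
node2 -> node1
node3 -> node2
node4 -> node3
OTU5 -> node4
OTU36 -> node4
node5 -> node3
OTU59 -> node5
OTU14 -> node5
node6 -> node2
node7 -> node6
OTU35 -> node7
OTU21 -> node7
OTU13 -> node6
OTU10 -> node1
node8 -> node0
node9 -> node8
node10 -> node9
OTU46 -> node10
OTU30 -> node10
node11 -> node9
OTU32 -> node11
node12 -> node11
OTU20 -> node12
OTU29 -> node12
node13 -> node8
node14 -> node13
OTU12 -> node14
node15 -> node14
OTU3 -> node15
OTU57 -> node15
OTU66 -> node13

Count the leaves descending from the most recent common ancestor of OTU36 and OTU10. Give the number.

The MRCA of OTU36 and OTU10 is the node subtending ((((OTU5,OTU36),(OTU59,OTU14)),((OTU35,OTU21),OTU13)),OTU10).
That clade contains 8 terminal taxa: OTU10, OTU13, OTU14, OTU21, OTU35, OTU36, OTU5, OTU59.

8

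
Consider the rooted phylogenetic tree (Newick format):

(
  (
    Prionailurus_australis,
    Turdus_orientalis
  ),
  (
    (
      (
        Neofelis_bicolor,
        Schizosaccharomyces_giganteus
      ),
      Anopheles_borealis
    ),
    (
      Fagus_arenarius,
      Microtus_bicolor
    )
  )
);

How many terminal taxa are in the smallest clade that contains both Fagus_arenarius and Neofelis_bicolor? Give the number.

The MRCA of Fagus_arenarius and Neofelis_bicolor is the node subtending (((Neofelis_bicolor,Schizosaccharomyces_giganteus),Anopheles_borealis),(Fagus_arenarius,Microtus_bicolor)).
That clade contains 5 terminal taxa: Anopheles_borealis, Fagus_arenarius, Microtus_bicolor, Neofelis_bicolor, Schizosaccharomyces_giganteus.

5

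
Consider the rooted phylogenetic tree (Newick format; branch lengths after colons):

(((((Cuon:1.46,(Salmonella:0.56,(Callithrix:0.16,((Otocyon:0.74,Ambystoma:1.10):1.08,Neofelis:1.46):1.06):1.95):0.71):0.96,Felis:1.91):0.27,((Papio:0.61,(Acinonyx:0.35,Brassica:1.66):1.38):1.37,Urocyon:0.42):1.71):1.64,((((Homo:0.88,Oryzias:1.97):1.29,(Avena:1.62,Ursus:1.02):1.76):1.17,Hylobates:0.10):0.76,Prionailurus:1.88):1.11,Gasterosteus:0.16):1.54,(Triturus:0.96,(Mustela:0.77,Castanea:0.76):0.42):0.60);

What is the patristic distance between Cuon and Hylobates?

The path runs Cuon → … → MRCA → … → Hylobates; the MRCA is the node subtending ((((Cuon,(Salmonella,(Callithrix,((Otocyon,Ambystoma),Neofelis)))),Felis),((Papio,(Acinonyx,Brassica)),Urocyon)),((((Homo,Oryzias),(Avena,Ursus)),Hylobates),Prionailurus),Gasterosteus).
Branch lengths along that path: 1.46 + 0.96 + 0.27 + 1.64 + 1.11 + 0.76 + 0.10 = 6.30.

6.30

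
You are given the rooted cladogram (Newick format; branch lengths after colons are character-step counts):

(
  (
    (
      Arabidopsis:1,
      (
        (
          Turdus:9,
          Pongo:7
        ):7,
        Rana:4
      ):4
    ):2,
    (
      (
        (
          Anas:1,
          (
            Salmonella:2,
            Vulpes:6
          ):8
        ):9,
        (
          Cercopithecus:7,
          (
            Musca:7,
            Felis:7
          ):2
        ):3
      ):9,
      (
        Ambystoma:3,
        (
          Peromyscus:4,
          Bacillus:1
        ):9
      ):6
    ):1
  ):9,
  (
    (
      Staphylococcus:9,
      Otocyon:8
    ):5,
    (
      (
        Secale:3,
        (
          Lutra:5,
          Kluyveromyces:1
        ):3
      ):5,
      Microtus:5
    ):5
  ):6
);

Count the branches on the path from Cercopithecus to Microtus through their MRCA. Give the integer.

8

The MRCA of Cercopithecus and Microtus is the root of the tree.
From Cercopithecus up to that node: 5 branches. From Microtus up to the same node: 3 branches. Total: 5 + 3 = 8.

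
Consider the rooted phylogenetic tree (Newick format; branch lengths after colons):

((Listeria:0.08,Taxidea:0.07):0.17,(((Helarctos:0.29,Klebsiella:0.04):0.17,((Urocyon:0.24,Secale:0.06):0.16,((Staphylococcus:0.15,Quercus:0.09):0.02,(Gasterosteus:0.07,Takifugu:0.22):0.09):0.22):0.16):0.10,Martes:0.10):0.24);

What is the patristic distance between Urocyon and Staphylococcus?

0.79

The path runs Urocyon → … → MRCA → … → Staphylococcus; the MRCA is the node subtending ((Urocyon,Secale),((Staphylococcus,Quercus),(Gasterosteus,Takifugu))).
Branch lengths along that path: 0.24 + 0.16 + 0.22 + 0.02 + 0.15 = 0.79.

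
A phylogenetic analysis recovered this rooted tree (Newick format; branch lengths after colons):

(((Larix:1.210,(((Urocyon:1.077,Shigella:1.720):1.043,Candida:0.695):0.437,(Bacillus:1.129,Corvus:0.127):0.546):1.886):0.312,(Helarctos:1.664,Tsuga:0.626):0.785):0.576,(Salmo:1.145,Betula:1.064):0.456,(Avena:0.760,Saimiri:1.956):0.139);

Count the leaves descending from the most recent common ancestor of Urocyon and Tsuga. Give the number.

The MRCA of Urocyon and Tsuga is the node subtending ((Larix,(((Urocyon,Shigella),Candida),(Bacillus,Corvus))),(Helarctos,Tsuga)).
That clade contains 8 terminal taxa: Bacillus, Candida, Corvus, Helarctos, Larix, Shigella, Tsuga, Urocyon.

8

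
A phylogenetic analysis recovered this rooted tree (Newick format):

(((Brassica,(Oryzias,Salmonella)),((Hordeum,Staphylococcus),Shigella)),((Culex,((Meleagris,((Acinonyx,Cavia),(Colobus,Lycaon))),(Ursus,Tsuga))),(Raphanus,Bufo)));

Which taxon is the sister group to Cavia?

Cavia attaches to the tree at the node subtending (Acinonyx,Cavia).
The other lineage descending from that same node — the sister group — is the single tip Acinonyx.

Acinonyx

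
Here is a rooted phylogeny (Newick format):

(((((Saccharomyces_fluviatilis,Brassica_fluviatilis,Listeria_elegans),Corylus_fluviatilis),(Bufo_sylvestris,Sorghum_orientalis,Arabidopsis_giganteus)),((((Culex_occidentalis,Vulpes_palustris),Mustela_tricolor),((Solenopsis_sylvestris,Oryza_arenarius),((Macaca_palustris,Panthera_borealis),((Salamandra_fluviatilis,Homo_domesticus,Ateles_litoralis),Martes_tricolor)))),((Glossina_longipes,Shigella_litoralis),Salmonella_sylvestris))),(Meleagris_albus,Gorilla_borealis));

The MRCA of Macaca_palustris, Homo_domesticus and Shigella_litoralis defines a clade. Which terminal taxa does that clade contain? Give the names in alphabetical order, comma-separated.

Ateles_litoralis, Culex_occidentalis, Glossina_longipes, Homo_domesticus, Macaca_palustris, Martes_tricolor, Mustela_tricolor, Oryza_arenarius, Panthera_borealis, Salamandra_fluviatilis, Salmonella_sylvestris, Shigella_litoralis, Solenopsis_sylvestris, Vulpes_palustris

Tracing Macaca_palustris: it sits inside (Macaca_palustris,Panthera_borealis).
Tracing Homo_domesticus: it sits inside (Salamandra_fluviatilis,Homo_domesticus,Ateles_litoralis).
Tracing Shigella_litoralis: it sits inside (Glossina_longipes,Shigella_litoralis).
The smallest clade enclosing all 3 is ((((Culex_occidentalis,Vulpes_palustris),Mustela_tricolor),((Solenopsis_sylvestris,Oryza_arenarius),((Macaca_palustris,Panthera_borealis),((Salamandra_fluviatilis,Homo_domesticus,Ateles_litoralis),Martes_tricolor)))),((Glossina_longipes,Shigella_litoralis),Salmonella_sylvestris)); the answer is its 14 terminal taxa in alphabetical order.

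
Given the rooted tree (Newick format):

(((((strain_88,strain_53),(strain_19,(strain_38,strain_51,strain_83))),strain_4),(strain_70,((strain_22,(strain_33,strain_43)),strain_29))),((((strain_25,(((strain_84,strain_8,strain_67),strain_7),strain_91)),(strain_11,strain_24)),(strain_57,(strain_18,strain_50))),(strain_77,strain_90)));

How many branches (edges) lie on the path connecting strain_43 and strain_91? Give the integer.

12

The MRCA of strain_43 and strain_91 is the root of the tree.
From strain_43 up to that node: 6 branches. From strain_91 up to the same node: 6 branches. Total: 6 + 6 = 12.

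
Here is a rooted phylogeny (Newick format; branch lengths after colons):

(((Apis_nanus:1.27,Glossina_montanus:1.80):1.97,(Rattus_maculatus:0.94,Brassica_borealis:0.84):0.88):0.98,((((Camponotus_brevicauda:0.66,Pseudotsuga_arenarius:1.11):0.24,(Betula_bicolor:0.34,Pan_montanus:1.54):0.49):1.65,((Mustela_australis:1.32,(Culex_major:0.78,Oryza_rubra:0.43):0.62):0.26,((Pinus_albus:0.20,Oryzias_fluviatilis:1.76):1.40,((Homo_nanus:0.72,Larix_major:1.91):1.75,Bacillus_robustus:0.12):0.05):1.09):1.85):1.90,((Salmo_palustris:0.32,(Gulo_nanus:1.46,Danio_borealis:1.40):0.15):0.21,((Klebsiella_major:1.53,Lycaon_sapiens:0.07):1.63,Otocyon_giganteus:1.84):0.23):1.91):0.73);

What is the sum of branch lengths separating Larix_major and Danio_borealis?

The path runs Larix_major → … → MRCA → … → Danio_borealis; the MRCA is the node subtending ((((Camponotus_brevicauda,Pseudotsuga_arenarius),(Betula_bicolor,Pan_montanus)),((Mustela_australis,(Culex_major,Oryza_rubra)),((Pinus_albus,Oryzias_fluviatilis),((Homo_nanus,Larix_major),Bacillus_robustus)))),((Salmo_palustris,(Gulo_nanus,Danio_borealis)),((Klebsiella_major,Lycaon_sapiens),Otocyon_giganteus))).
Branch lengths along that path: 1.91 + 1.75 + 0.05 + 1.09 + 1.85 + 1.90 + 1.91 + 0.21 + 0.15 + 1.40 = 12.22.

12.22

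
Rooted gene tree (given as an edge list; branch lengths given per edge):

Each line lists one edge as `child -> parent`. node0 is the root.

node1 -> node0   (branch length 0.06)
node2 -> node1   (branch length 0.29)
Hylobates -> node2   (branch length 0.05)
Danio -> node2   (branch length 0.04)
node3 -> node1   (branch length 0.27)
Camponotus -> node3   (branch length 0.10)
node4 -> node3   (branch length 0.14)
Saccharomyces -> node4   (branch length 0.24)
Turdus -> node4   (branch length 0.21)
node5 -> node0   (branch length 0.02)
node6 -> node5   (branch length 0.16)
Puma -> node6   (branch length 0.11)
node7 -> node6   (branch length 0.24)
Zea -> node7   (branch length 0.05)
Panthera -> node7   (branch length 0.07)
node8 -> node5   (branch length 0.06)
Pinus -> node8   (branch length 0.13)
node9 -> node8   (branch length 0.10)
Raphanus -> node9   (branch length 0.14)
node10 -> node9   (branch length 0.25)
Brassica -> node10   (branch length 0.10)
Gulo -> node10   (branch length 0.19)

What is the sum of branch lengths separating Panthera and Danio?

0.88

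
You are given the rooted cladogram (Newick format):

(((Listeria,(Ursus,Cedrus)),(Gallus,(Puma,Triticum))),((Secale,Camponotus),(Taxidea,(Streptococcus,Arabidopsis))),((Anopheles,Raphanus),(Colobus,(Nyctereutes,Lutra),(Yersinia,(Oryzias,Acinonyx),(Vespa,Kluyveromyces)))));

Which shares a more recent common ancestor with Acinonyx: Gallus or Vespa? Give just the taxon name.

Vespa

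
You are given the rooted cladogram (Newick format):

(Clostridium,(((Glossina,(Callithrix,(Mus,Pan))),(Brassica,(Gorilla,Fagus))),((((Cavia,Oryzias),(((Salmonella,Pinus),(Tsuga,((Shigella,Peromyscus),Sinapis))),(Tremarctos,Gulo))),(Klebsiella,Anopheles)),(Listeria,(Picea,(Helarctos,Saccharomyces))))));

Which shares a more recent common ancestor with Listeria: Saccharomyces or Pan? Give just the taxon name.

Saccharomyces

The MRCA of Listeria and Saccharomyces subtends (Listeria,(Picea,(Helarctos,Saccharomyces))) (4 taxa).
The MRCA of Listeria and Pan subtends (((Glossina,(Callithrix,(Mus,Pan))),(Brassica,(Gorilla,Fagus))),((((Cavia,Oryzias),(((Salmonella,Pinus),(Tsuga,((Shigella,Peromyscus),Sinapis))),(Tremarctos,Gulo))),(Klebsiella,Anopheles)),(Listeria,(Picea,(Helarctos,Saccharomyces))))) (23 taxa).
The first is nested inside the second, so Listeria shares a more recent common ancestor with Saccharomyces.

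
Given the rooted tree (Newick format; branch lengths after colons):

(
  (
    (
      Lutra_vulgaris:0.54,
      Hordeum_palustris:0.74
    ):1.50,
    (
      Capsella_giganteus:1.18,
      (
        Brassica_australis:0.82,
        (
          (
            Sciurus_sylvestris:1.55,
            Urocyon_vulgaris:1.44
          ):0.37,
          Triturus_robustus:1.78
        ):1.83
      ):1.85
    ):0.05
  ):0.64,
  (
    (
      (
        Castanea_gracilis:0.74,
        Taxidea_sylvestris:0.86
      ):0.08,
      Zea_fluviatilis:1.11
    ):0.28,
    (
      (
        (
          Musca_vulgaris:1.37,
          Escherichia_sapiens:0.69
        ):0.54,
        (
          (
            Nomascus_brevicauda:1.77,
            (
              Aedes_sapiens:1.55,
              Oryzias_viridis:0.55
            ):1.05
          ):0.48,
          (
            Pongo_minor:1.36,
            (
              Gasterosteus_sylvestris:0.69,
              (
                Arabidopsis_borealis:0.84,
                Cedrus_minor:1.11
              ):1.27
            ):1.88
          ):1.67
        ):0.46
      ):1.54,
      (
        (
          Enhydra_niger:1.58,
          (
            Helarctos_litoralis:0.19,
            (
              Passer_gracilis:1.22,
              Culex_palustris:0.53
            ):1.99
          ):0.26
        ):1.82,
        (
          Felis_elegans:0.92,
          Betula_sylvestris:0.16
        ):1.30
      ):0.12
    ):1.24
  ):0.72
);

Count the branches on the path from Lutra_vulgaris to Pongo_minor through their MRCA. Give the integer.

9

The MRCA of Lutra_vulgaris and Pongo_minor is the root of the tree.
From Lutra_vulgaris up to that node: 3 branches. From Pongo_minor up to the same node: 6 branches. Total: 3 + 6 = 9.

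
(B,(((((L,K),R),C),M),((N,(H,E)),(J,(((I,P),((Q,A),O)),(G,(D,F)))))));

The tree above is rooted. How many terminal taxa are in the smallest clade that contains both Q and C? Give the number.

17

The MRCA of Q and C is the node subtending (((((L,K),R),C),M),((N,(H,E)),(J,(((I,P),((Q,A),O)),(G,(D,F)))))).
That clade contains 17 terminal taxa: A, C, D, E, F, G, H, I, J, K, L, M, N, O, P, Q, R.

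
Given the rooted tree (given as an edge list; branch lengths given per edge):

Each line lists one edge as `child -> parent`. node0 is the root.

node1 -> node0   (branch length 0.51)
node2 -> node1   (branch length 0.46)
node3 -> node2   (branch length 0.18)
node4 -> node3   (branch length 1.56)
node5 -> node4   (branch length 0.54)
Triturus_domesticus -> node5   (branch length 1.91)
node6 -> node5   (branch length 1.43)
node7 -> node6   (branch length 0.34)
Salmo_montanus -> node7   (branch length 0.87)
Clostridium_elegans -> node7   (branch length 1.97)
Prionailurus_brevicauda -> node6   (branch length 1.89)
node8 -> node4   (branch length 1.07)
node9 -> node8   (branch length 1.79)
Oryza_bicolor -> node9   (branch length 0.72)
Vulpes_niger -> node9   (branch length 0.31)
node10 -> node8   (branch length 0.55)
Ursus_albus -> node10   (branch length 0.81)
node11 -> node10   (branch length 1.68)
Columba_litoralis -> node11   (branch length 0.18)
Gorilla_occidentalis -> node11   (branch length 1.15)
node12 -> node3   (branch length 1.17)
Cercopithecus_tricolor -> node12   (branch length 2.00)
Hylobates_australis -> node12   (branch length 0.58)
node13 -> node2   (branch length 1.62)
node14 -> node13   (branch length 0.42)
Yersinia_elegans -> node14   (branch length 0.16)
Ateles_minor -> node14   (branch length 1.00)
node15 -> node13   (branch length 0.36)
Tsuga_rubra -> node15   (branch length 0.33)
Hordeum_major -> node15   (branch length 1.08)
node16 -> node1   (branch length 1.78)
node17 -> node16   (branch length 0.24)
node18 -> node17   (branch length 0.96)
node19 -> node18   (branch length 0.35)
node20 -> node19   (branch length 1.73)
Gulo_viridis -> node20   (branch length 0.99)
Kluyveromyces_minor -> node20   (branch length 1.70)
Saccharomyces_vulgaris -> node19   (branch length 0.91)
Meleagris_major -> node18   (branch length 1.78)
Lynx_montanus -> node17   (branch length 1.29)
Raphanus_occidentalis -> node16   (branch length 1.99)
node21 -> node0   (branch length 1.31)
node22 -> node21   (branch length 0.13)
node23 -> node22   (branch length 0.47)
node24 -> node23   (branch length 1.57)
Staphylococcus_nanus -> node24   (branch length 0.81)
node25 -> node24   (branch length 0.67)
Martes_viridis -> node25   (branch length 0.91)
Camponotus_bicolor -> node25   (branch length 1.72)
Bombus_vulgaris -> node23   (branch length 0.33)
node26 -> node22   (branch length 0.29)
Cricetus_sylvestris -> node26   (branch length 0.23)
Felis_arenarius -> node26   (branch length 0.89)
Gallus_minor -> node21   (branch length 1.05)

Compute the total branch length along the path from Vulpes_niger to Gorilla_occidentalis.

The path runs Vulpes_niger → … → MRCA → … → Gorilla_occidentalis; the MRCA is the node subtending ((Oryza_bicolor,Vulpes_niger),(Ursus_albus,(Columba_litoralis,Gorilla_occidentalis))).
Branch lengths along that path: 0.31 + 1.79 + 0.55 + 1.68 + 1.15 = 5.48.

5.48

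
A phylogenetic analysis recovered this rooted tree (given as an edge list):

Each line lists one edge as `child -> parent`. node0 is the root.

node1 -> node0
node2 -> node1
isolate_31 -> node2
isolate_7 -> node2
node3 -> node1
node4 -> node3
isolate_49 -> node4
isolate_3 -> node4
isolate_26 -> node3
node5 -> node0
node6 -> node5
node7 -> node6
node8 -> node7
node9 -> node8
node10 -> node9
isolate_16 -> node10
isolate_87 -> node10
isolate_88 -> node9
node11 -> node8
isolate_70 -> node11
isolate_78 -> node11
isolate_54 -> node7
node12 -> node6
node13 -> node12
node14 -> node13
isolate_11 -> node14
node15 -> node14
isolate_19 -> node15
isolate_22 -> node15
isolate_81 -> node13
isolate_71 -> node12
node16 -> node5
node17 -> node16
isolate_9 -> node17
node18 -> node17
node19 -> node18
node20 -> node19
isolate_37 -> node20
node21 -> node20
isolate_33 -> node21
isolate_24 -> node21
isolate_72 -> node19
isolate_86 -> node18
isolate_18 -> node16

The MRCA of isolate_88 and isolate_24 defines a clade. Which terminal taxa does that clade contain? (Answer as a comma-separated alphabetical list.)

Tracing isolate_88: it sits inside ((isolate_16,isolate_87),isolate_88).
Tracing isolate_24: it sits inside (isolate_33,isolate_24).
The smallest clade enclosing both is ((((((isolate_16,isolate_87),isolate_88),(isolate_70,isolate_78)),isolate_54),(((isolate_11,(isolate_19,isolate_22)),isolate_81),isolate_71)),((isolate_9,(((isolate_37,(isolate_33,isolate_24)),isolate_72),isolate_86)),isolate_18)); the answer is its 18 terminal taxa in alphabetical order.

isolate_11, isolate_16, isolate_18, isolate_19, isolate_22, isolate_24, isolate_33, isolate_37, isolate_54, isolate_70, isolate_71, isolate_72, isolate_78, isolate_81, isolate_86, isolate_87, isolate_88, isolate_9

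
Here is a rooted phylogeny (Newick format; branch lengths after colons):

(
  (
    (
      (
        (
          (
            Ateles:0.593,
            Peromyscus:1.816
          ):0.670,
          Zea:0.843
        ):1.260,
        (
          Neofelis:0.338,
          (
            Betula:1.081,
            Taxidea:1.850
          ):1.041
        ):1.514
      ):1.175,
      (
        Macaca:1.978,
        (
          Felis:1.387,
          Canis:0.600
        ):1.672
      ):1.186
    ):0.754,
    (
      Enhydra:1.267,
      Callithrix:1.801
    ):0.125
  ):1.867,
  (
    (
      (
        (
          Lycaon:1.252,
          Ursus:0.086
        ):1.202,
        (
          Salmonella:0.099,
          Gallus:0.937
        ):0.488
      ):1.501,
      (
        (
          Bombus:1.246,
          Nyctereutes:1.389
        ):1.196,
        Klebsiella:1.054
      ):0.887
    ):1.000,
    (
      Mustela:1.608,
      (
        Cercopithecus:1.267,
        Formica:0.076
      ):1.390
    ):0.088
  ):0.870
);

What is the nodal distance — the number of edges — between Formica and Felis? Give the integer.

9

The MRCA of Formica and Felis is the root of the tree.
From Formica up to that node: 4 branches. From Felis up to the same node: 5 branches. Total: 4 + 5 = 9.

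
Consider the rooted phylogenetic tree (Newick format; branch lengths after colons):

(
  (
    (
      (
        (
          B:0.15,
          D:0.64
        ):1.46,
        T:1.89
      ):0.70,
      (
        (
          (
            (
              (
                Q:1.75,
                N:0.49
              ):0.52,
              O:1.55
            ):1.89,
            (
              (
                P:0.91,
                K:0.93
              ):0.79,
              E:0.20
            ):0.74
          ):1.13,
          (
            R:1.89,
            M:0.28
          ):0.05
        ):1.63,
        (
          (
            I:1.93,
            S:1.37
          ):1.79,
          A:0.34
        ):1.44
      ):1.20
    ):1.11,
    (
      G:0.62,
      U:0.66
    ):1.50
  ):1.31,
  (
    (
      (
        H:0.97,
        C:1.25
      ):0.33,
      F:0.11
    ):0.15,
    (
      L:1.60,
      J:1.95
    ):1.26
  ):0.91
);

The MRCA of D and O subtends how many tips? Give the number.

The MRCA of D and O is the node subtending (((B,D),T),(((((Q,N),O),((P,K),E)),(R,M)),((I,S),A))).
That clade contains 14 terminal taxa: A, B, D, E, I, K, M, N, O, P, Q, R, S, T.

14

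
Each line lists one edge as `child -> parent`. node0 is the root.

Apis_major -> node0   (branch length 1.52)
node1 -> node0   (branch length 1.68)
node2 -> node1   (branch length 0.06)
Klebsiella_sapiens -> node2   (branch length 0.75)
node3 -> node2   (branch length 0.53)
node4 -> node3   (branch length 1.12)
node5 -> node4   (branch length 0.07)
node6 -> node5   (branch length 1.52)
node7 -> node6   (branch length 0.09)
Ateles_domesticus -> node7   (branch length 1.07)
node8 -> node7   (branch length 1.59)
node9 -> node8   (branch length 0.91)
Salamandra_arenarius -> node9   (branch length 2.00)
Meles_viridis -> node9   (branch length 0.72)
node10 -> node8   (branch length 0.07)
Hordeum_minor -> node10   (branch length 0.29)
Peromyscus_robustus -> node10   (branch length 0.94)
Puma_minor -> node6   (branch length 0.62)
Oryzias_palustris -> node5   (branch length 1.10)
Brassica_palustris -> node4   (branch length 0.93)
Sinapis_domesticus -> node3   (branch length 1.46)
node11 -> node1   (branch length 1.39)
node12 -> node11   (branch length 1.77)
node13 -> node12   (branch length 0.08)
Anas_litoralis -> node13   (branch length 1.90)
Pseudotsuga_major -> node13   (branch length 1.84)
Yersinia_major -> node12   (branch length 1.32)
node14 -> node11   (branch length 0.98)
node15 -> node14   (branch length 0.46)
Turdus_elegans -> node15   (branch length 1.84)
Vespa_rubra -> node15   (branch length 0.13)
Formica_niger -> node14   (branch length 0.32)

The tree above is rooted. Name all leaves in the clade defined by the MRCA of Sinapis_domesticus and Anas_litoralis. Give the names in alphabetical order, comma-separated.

Anas_litoralis, Ateles_domesticus, Brassica_palustris, Formica_niger, Hordeum_minor, Klebsiella_sapiens, Meles_viridis, Oryzias_palustris, Peromyscus_robustus, Pseudotsuga_major, Puma_minor, Salamandra_arenarius, Sinapis_domesticus, Turdus_elegans, Vespa_rubra, Yersinia_major

Tracing Sinapis_domesticus: it sits inside (((((Ateles_domesticus,((Salamandra_arenarius,Meles_viridis),(Hordeum_minor,Peromyscus_robustus))),Puma_minor),Oryzias_palustris),Brassica_palustris),Sinapis_domesticus).
Tracing Anas_litoralis: it sits inside (Anas_litoralis,Pseudotsuga_major).
The smallest clade enclosing both is ((Klebsiella_sapiens,(((((Ateles_domesticus,((Salamandra_arenarius,Meles_viridis),(Hordeum_minor,Peromyscus_robustus))),Puma_minor),Oryzias_palustris),Brassica_palustris),Sinapis_domesticus)),(((Anas_litoralis,Pseudotsuga_major),Yersinia_major),((Turdus_elegans,Vespa_rubra),Formica_niger))); the answer is its 16 terminal taxa in alphabetical order.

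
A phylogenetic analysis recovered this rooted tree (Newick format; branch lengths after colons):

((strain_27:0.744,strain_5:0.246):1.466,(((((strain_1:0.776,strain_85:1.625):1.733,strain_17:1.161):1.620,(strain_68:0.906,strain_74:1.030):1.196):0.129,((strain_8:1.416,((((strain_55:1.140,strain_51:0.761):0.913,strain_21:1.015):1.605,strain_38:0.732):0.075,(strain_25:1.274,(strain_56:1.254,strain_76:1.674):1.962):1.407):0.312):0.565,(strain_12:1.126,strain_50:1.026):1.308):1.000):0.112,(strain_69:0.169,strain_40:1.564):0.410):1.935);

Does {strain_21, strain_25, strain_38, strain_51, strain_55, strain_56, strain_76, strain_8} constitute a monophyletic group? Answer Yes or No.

Yes

The most recent common ancestor of these taxa subtends (strain_8,((((strain_55,strain_51),strain_21),strain_38),(strain_25,(strain_56,strain_76)))).
That clade has exactly 8 tips — every listed taxon and nothing else — so the group is monophyletic.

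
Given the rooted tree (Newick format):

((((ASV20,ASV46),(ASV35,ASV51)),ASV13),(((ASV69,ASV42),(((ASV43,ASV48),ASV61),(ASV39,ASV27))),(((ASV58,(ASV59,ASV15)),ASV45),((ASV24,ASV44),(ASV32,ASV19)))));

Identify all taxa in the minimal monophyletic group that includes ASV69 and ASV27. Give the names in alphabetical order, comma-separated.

Tracing ASV69: it sits inside (ASV69,ASV42).
Tracing ASV27: it sits inside (ASV39,ASV27).
The smallest clade enclosing both is ((ASV69,ASV42),(((ASV43,ASV48),ASV61),(ASV39,ASV27))); the answer is its 7 terminal taxa in alphabetical order.

ASV27, ASV39, ASV42, ASV43, ASV48, ASV61, ASV69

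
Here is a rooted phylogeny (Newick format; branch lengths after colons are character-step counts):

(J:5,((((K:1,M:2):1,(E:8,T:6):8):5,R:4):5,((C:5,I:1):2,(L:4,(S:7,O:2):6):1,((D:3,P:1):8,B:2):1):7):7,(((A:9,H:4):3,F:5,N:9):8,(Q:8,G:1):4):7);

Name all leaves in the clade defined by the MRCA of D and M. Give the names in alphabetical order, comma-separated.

Tracing D: it sits inside (D,P).
Tracing M: it sits inside (K,M).
The smallest clade enclosing both is ((((K,M),(E,T)),R),((C,I),(L,(S,O)),((D,P),B))); the answer is its 13 terminal taxa in alphabetical order.

B, C, D, E, I, K, L, M, O, P, R, S, T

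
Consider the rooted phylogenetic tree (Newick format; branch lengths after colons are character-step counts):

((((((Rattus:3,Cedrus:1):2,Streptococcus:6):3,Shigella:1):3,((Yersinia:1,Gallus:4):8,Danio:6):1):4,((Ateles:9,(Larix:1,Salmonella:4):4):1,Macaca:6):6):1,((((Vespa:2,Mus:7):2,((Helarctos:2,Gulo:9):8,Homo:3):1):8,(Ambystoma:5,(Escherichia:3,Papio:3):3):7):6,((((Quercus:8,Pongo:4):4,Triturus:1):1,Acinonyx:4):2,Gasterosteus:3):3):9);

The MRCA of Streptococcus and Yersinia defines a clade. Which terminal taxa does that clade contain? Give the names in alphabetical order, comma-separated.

Cedrus, Danio, Gallus, Rattus, Shigella, Streptococcus, Yersinia

Tracing Streptococcus: it sits inside ((Rattus,Cedrus),Streptococcus).
Tracing Yersinia: it sits inside (Yersinia,Gallus).
The smallest clade enclosing both is ((((Rattus,Cedrus),Streptococcus),Shigella),((Yersinia,Gallus),Danio)); the answer is its 7 terminal taxa in alphabetical order.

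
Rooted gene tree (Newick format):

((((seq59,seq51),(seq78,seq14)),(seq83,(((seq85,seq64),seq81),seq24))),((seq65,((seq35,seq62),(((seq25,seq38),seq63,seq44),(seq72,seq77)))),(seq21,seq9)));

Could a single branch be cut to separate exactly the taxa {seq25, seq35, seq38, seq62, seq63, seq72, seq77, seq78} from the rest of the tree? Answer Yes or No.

The MRCA of the listed taxa is the root, so the smallest clade containing them is the whole tree.
That clade also contains seq14, seq21, seq24, seq44, seq51, seq59, seq64, seq65, seq81, seq83, seq85, seq9, which are not in the proposed group, so the group is not monophyletic.

No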